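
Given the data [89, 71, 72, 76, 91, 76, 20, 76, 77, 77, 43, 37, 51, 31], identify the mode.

76

Step 1: Count the frequency of each value:
  20: appears 1 time(s)
  31: appears 1 time(s)
  37: appears 1 time(s)
  43: appears 1 time(s)
  51: appears 1 time(s)
  71: appears 1 time(s)
  72: appears 1 time(s)
  76: appears 3 time(s)
  77: appears 2 time(s)
  89: appears 1 time(s)
  91: appears 1 time(s)
Step 2: The value 76 appears most frequently (3 times).
Step 3: Mode = 76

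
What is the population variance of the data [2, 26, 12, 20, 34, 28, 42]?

155.102

Step 1: Compute the mean: (2 + 26 + 12 + 20 + 34 + 28 + 42) / 7 = 23.4286
Step 2: Compute squared deviations from the mean:
  (2 - 23.4286)^2 = 459.1837
  (26 - 23.4286)^2 = 6.6122
  (12 - 23.4286)^2 = 130.6122
  (20 - 23.4286)^2 = 11.7551
  (34 - 23.4286)^2 = 111.7551
  (28 - 23.4286)^2 = 20.898
  (42 - 23.4286)^2 = 344.898
Step 3: Sum of squared deviations = 1085.7143
Step 4: Population variance = 1085.7143 / 7 = 155.102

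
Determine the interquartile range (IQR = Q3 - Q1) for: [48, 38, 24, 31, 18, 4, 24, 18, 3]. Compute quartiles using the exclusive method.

23.5

Step 1: Sort the data: [3, 4, 18, 18, 24, 24, 31, 38, 48]
Step 2: n = 9
Step 3: Using the exclusive quartile method:
  Q1 = 11
  Q2 (median) = 24
  Q3 = 34.5
  IQR = Q3 - Q1 = 34.5 - 11 = 23.5
Step 4: IQR = 23.5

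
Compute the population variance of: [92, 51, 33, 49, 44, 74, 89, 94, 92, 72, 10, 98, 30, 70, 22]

795.5556

Step 1: Compute the mean: (92 + 51 + 33 + 49 + 44 + 74 + 89 + 94 + 92 + 72 + 10 + 98 + 30 + 70 + 22) / 15 = 61.3333
Step 2: Compute squared deviations from the mean:
  (92 - 61.3333)^2 = 940.4444
  (51 - 61.3333)^2 = 106.7778
  (33 - 61.3333)^2 = 802.7778
  (49 - 61.3333)^2 = 152.1111
  (44 - 61.3333)^2 = 300.4444
  (74 - 61.3333)^2 = 160.4444
  (89 - 61.3333)^2 = 765.4444
  (94 - 61.3333)^2 = 1067.1111
  (92 - 61.3333)^2 = 940.4444
  (72 - 61.3333)^2 = 113.7778
  (10 - 61.3333)^2 = 2635.1111
  (98 - 61.3333)^2 = 1344.4444
  (30 - 61.3333)^2 = 981.7778
  (70 - 61.3333)^2 = 75.1111
  (22 - 61.3333)^2 = 1547.1111
Step 3: Sum of squared deviations = 11933.3333
Step 4: Population variance = 11933.3333 / 15 = 795.5556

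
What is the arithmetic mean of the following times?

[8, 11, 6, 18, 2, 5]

8.3333

Step 1: Sum all values: 8 + 11 + 6 + 18 + 2 + 5 = 50
Step 2: Count the number of values: n = 6
Step 3: Mean = sum / n = 50 / 6 = 8.3333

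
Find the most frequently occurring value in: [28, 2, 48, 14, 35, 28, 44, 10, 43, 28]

28

Step 1: Count the frequency of each value:
  2: appears 1 time(s)
  10: appears 1 time(s)
  14: appears 1 time(s)
  28: appears 3 time(s)
  35: appears 1 time(s)
  43: appears 1 time(s)
  44: appears 1 time(s)
  48: appears 1 time(s)
Step 2: The value 28 appears most frequently (3 times).
Step 3: Mode = 28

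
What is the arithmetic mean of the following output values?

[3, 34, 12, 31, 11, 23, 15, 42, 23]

21.5556

Step 1: Sum all values: 3 + 34 + 12 + 31 + 11 + 23 + 15 + 42 + 23 = 194
Step 2: Count the number of values: n = 9
Step 3: Mean = sum / n = 194 / 9 = 21.5556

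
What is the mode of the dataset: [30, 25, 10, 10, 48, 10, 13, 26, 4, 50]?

10

Step 1: Count the frequency of each value:
  4: appears 1 time(s)
  10: appears 3 time(s)
  13: appears 1 time(s)
  25: appears 1 time(s)
  26: appears 1 time(s)
  30: appears 1 time(s)
  48: appears 1 time(s)
  50: appears 1 time(s)
Step 2: The value 10 appears most frequently (3 times).
Step 3: Mode = 10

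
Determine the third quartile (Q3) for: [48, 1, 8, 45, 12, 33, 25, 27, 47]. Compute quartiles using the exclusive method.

46

Step 1: Sort the data: [1, 8, 12, 25, 27, 33, 45, 47, 48]
Step 2: n = 9
Step 3: Using the exclusive quartile method:
  Q1 = 10
  Q2 (median) = 27
  Q3 = 46
  IQR = Q3 - Q1 = 46 - 10 = 36
Step 4: Q3 = 46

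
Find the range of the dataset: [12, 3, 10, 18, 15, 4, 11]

15

Step 1: Identify the maximum value: max = 18
Step 2: Identify the minimum value: min = 3
Step 3: Range = max - min = 18 - 3 = 15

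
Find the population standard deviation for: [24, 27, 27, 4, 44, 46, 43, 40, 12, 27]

13.3432

Step 1: Compute the mean: 29.4
Step 2: Sum of squared deviations from the mean: 1780.4
Step 3: Population variance = 1780.4 / 10 = 178.04
Step 4: Standard deviation = sqrt(178.04) = 13.3432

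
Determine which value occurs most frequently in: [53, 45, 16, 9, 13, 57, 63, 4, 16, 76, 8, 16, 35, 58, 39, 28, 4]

16

Step 1: Count the frequency of each value:
  4: appears 2 time(s)
  8: appears 1 time(s)
  9: appears 1 time(s)
  13: appears 1 time(s)
  16: appears 3 time(s)
  28: appears 1 time(s)
  35: appears 1 time(s)
  39: appears 1 time(s)
  45: appears 1 time(s)
  53: appears 1 time(s)
  57: appears 1 time(s)
  58: appears 1 time(s)
  63: appears 1 time(s)
  76: appears 1 time(s)
Step 2: The value 16 appears most frequently (3 times).
Step 3: Mode = 16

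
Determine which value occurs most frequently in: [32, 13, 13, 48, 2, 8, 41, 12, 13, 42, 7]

13

Step 1: Count the frequency of each value:
  2: appears 1 time(s)
  7: appears 1 time(s)
  8: appears 1 time(s)
  12: appears 1 time(s)
  13: appears 3 time(s)
  32: appears 1 time(s)
  41: appears 1 time(s)
  42: appears 1 time(s)
  48: appears 1 time(s)
Step 2: The value 13 appears most frequently (3 times).
Step 3: Mode = 13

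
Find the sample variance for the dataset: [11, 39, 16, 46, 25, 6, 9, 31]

218.6964

Step 1: Compute the mean: (11 + 39 + 16 + 46 + 25 + 6 + 9 + 31) / 8 = 22.875
Step 2: Compute squared deviations from the mean:
  (11 - 22.875)^2 = 141.0156
  (39 - 22.875)^2 = 260.0156
  (16 - 22.875)^2 = 47.2656
  (46 - 22.875)^2 = 534.7656
  (25 - 22.875)^2 = 4.5156
  (6 - 22.875)^2 = 284.7656
  (9 - 22.875)^2 = 192.5156
  (31 - 22.875)^2 = 66.0156
Step 3: Sum of squared deviations = 1530.875
Step 4: Sample variance = 1530.875 / 7 = 218.6964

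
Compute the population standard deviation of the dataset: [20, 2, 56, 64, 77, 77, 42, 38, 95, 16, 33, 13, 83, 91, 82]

30.1481

Step 1: Compute the mean: 52.6
Step 2: Sum of squared deviations from the mean: 13633.6
Step 3: Population variance = 13633.6 / 15 = 908.9067
Step 4: Standard deviation = sqrt(908.9067) = 30.1481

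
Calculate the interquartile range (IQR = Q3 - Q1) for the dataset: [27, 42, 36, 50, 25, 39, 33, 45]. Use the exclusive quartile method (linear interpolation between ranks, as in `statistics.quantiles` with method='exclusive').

15.75

Step 1: Sort the data: [25, 27, 33, 36, 39, 42, 45, 50]
Step 2: n = 8
Step 3: Using the exclusive quartile method:
  Q1 = 28.5
  Q2 (median) = 37.5
  Q3 = 44.25
  IQR = Q3 - Q1 = 44.25 - 28.5 = 15.75
Step 4: IQR = 15.75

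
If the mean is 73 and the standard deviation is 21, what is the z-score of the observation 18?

-2.619

Step 1: Recall the z-score formula: z = (x - mu) / sigma
Step 2: Substitute values: z = (18 - 73) / 21
Step 3: z = -55 / 21 = -2.619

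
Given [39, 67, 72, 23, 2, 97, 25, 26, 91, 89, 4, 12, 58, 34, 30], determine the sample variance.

1027.2571

Step 1: Compute the mean: (39 + 67 + 72 + 23 + 2 + 97 + 25 + 26 + 91 + 89 + 4 + 12 + 58 + 34 + 30) / 15 = 44.6
Step 2: Compute squared deviations from the mean:
  (39 - 44.6)^2 = 31.36
  (67 - 44.6)^2 = 501.76
  (72 - 44.6)^2 = 750.76
  (23 - 44.6)^2 = 466.56
  (2 - 44.6)^2 = 1814.76
  (97 - 44.6)^2 = 2745.76
  (25 - 44.6)^2 = 384.16
  (26 - 44.6)^2 = 345.96
  (91 - 44.6)^2 = 2152.96
  (89 - 44.6)^2 = 1971.36
  (4 - 44.6)^2 = 1648.36
  (12 - 44.6)^2 = 1062.76
  (58 - 44.6)^2 = 179.56
  (34 - 44.6)^2 = 112.36
  (30 - 44.6)^2 = 213.16
Step 3: Sum of squared deviations = 14381.6
Step 4: Sample variance = 14381.6 / 14 = 1027.2571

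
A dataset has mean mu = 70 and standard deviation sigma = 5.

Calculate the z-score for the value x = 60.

-2

Step 1: Recall the z-score formula: z = (x - mu) / sigma
Step 2: Substitute values: z = (60 - 70) / 5
Step 3: z = -10 / 5 = -2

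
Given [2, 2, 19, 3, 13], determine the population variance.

48.56

Step 1: Compute the mean: (2 + 2 + 19 + 3 + 13) / 5 = 7.8
Step 2: Compute squared deviations from the mean:
  (2 - 7.8)^2 = 33.64
  (2 - 7.8)^2 = 33.64
  (19 - 7.8)^2 = 125.44
  (3 - 7.8)^2 = 23.04
  (13 - 7.8)^2 = 27.04
Step 3: Sum of squared deviations = 242.8
Step 4: Population variance = 242.8 / 5 = 48.56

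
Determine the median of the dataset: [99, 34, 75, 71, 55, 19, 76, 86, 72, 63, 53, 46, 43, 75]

67

Step 1: Sort the data in ascending order: [19, 34, 43, 46, 53, 55, 63, 71, 72, 75, 75, 76, 86, 99]
Step 2: The number of values is n = 14.
Step 3: Since n is even, the median is the average of positions 7 and 8:
  Median = (63 + 71) / 2 = 67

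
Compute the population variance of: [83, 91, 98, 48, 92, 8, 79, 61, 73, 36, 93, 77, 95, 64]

624.9184

Step 1: Compute the mean: (83 + 91 + 98 + 48 + 92 + 8 + 79 + 61 + 73 + 36 + 93 + 77 + 95 + 64) / 14 = 71.2857
Step 2: Compute squared deviations from the mean:
  (83 - 71.2857)^2 = 137.2245
  (91 - 71.2857)^2 = 388.6531
  (98 - 71.2857)^2 = 713.6531
  (48 - 71.2857)^2 = 542.2245
  (92 - 71.2857)^2 = 429.0816
  (8 - 71.2857)^2 = 4005.0816
  (79 - 71.2857)^2 = 59.5102
  (61 - 71.2857)^2 = 105.7959
  (73 - 71.2857)^2 = 2.9388
  (36 - 71.2857)^2 = 1245.0816
  (93 - 71.2857)^2 = 471.5102
  (77 - 71.2857)^2 = 32.6531
  (95 - 71.2857)^2 = 562.3673
  (64 - 71.2857)^2 = 53.0816
Step 3: Sum of squared deviations = 8748.8571
Step 4: Population variance = 8748.8571 / 14 = 624.9184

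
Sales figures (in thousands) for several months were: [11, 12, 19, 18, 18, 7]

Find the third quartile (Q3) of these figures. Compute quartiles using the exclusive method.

18.25

Step 1: Sort the data: [7, 11, 12, 18, 18, 19]
Step 2: n = 6
Step 3: Using the exclusive quartile method:
  Q1 = 10
  Q2 (median) = 15
  Q3 = 18.25
  IQR = Q3 - Q1 = 18.25 - 10 = 8.25
Step 4: Q3 = 18.25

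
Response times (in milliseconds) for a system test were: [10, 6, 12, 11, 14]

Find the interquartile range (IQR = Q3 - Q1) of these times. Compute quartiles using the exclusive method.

5

Step 1: Sort the data: [6, 10, 11, 12, 14]
Step 2: n = 5
Step 3: Using the exclusive quartile method:
  Q1 = 8
  Q2 (median) = 11
  Q3 = 13
  IQR = Q3 - Q1 = 13 - 8 = 5
Step 4: IQR = 5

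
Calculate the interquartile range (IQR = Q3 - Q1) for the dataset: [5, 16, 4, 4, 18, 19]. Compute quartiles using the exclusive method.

14.25

Step 1: Sort the data: [4, 4, 5, 16, 18, 19]
Step 2: n = 6
Step 3: Using the exclusive quartile method:
  Q1 = 4
  Q2 (median) = 10.5
  Q3 = 18.25
  IQR = Q3 - Q1 = 18.25 - 4 = 14.25
Step 4: IQR = 14.25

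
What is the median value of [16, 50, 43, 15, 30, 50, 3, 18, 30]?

30

Step 1: Sort the data in ascending order: [3, 15, 16, 18, 30, 30, 43, 50, 50]
Step 2: The number of values is n = 9.
Step 3: Since n is odd, the median is the middle value at position 5: 30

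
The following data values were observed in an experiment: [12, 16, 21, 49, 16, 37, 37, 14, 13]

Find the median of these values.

16

Step 1: Sort the data in ascending order: [12, 13, 14, 16, 16, 21, 37, 37, 49]
Step 2: The number of values is n = 9.
Step 3: Since n is odd, the median is the middle value at position 5: 16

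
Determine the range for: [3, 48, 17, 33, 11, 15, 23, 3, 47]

45

Step 1: Identify the maximum value: max = 48
Step 2: Identify the minimum value: min = 3
Step 3: Range = max - min = 48 - 3 = 45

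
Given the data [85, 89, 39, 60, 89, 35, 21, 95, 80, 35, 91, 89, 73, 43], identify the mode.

89

Step 1: Count the frequency of each value:
  21: appears 1 time(s)
  35: appears 2 time(s)
  39: appears 1 time(s)
  43: appears 1 time(s)
  60: appears 1 time(s)
  73: appears 1 time(s)
  80: appears 1 time(s)
  85: appears 1 time(s)
  89: appears 3 time(s)
  91: appears 1 time(s)
  95: appears 1 time(s)
Step 2: The value 89 appears most frequently (3 times).
Step 3: Mode = 89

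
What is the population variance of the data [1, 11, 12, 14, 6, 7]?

18.9167

Step 1: Compute the mean: (1 + 11 + 12 + 14 + 6 + 7) / 6 = 8.5
Step 2: Compute squared deviations from the mean:
  (1 - 8.5)^2 = 56.25
  (11 - 8.5)^2 = 6.25
  (12 - 8.5)^2 = 12.25
  (14 - 8.5)^2 = 30.25
  (6 - 8.5)^2 = 6.25
  (7 - 8.5)^2 = 2.25
Step 3: Sum of squared deviations = 113.5
Step 4: Population variance = 113.5 / 6 = 18.9167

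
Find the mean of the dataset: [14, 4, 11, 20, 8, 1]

9.6667

Step 1: Sum all values: 14 + 4 + 11 + 20 + 8 + 1 = 58
Step 2: Count the number of values: n = 6
Step 3: Mean = sum / n = 58 / 6 = 9.6667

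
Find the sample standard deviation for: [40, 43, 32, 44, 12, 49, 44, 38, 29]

11.189

Step 1: Compute the mean: 36.7778
Step 2: Sum of squared deviations from the mean: 1001.5556
Step 3: Sample variance = 1001.5556 / 8 = 125.1944
Step 4: Standard deviation = sqrt(125.1944) = 11.189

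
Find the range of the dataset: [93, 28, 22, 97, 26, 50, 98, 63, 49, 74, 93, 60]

76

Step 1: Identify the maximum value: max = 98
Step 2: Identify the minimum value: min = 22
Step 3: Range = max - min = 98 - 22 = 76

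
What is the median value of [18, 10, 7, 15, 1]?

10

Step 1: Sort the data in ascending order: [1, 7, 10, 15, 18]
Step 2: The number of values is n = 5.
Step 3: Since n is odd, the median is the middle value at position 3: 10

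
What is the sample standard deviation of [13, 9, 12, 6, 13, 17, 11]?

3.4572

Step 1: Compute the mean: 11.5714
Step 2: Sum of squared deviations from the mean: 71.7143
Step 3: Sample variance = 71.7143 / 6 = 11.9524
Step 4: Standard deviation = sqrt(11.9524) = 3.4572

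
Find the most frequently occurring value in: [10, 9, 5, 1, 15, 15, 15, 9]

15

Step 1: Count the frequency of each value:
  1: appears 1 time(s)
  5: appears 1 time(s)
  9: appears 2 time(s)
  10: appears 1 time(s)
  15: appears 3 time(s)
Step 2: The value 15 appears most frequently (3 times).
Step 3: Mode = 15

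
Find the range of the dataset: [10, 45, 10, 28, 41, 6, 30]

39

Step 1: Identify the maximum value: max = 45
Step 2: Identify the minimum value: min = 6
Step 3: Range = max - min = 45 - 6 = 39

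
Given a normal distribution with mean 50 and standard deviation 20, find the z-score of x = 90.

2

Step 1: Recall the z-score formula: z = (x - mu) / sigma
Step 2: Substitute values: z = (90 - 50) / 20
Step 3: z = 40 / 20 = 2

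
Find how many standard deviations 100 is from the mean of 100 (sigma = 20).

0

Step 1: Recall the z-score formula: z = (x - mu) / sigma
Step 2: Substitute values: z = (100 - 100) / 20
Step 3: z = 0 / 20 = 0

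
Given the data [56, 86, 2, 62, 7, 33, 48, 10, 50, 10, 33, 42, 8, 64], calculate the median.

37.5

Step 1: Sort the data in ascending order: [2, 7, 8, 10, 10, 33, 33, 42, 48, 50, 56, 62, 64, 86]
Step 2: The number of values is n = 14.
Step 3: Since n is even, the median is the average of positions 7 and 8:
  Median = (33 + 42) / 2 = 37.5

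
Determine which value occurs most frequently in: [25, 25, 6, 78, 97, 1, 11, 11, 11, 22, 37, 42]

11

Step 1: Count the frequency of each value:
  1: appears 1 time(s)
  6: appears 1 time(s)
  11: appears 3 time(s)
  22: appears 1 time(s)
  25: appears 2 time(s)
  37: appears 1 time(s)
  42: appears 1 time(s)
  78: appears 1 time(s)
  97: appears 1 time(s)
Step 2: The value 11 appears most frequently (3 times).
Step 3: Mode = 11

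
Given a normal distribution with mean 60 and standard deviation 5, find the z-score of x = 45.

-3

Step 1: Recall the z-score formula: z = (x - mu) / sigma
Step 2: Substitute values: z = (45 - 60) / 5
Step 3: z = -15 / 5 = -3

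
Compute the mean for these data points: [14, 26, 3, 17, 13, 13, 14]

14.2857

Step 1: Sum all values: 14 + 26 + 3 + 17 + 13 + 13 + 14 = 100
Step 2: Count the number of values: n = 7
Step 3: Mean = sum / n = 100 / 7 = 14.2857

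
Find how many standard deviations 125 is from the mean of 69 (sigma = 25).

2.24

Step 1: Recall the z-score formula: z = (x - mu) / sigma
Step 2: Substitute values: z = (125 - 69) / 25
Step 3: z = 56 / 25 = 2.24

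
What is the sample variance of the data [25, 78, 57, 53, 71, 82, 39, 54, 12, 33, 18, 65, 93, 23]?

663.7198

Step 1: Compute the mean: (25 + 78 + 57 + 53 + 71 + 82 + 39 + 54 + 12 + 33 + 18 + 65 + 93 + 23) / 14 = 50.2143
Step 2: Compute squared deviations from the mean:
  (25 - 50.2143)^2 = 635.7602
  (78 - 50.2143)^2 = 772.0459
  (57 - 50.2143)^2 = 46.0459
  (53 - 50.2143)^2 = 7.7602
  (71 - 50.2143)^2 = 432.0459
  (82 - 50.2143)^2 = 1010.3316
  (39 - 50.2143)^2 = 125.7602
  (54 - 50.2143)^2 = 14.3316
  (12 - 50.2143)^2 = 1460.3316
  (33 - 50.2143)^2 = 296.3316
  (18 - 50.2143)^2 = 1037.7602
  (65 - 50.2143)^2 = 218.6173
  (93 - 50.2143)^2 = 1830.6173
  (23 - 50.2143)^2 = 740.6173
Step 3: Sum of squared deviations = 8628.3571
Step 4: Sample variance = 8628.3571 / 13 = 663.7198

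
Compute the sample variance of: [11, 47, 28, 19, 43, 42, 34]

179.3333

Step 1: Compute the mean: (11 + 47 + 28 + 19 + 43 + 42 + 34) / 7 = 32
Step 2: Compute squared deviations from the mean:
  (11 - 32)^2 = 441
  (47 - 32)^2 = 225
  (28 - 32)^2 = 16
  (19 - 32)^2 = 169
  (43 - 32)^2 = 121
  (42 - 32)^2 = 100
  (34 - 32)^2 = 4
Step 3: Sum of squared deviations = 1076
Step 4: Sample variance = 1076 / 6 = 179.3333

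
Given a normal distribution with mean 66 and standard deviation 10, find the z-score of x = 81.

1.5

Step 1: Recall the z-score formula: z = (x - mu) / sigma
Step 2: Substitute values: z = (81 - 66) / 10
Step 3: z = 15 / 10 = 1.5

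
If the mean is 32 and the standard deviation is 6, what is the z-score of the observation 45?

2.1667

Step 1: Recall the z-score formula: z = (x - mu) / sigma
Step 2: Substitute values: z = (45 - 32) / 6
Step 3: z = 13 / 6 = 2.1667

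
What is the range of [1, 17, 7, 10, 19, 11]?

18

Step 1: Identify the maximum value: max = 19
Step 2: Identify the minimum value: min = 1
Step 3: Range = max - min = 19 - 1 = 18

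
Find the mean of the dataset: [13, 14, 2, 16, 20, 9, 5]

11.2857

Step 1: Sum all values: 13 + 14 + 2 + 16 + 20 + 9 + 5 = 79
Step 2: Count the number of values: n = 7
Step 3: Mean = sum / n = 79 / 7 = 11.2857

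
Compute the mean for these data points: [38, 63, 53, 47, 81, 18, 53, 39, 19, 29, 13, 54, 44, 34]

41.7857

Step 1: Sum all values: 38 + 63 + 53 + 47 + 81 + 18 + 53 + 39 + 19 + 29 + 13 + 54 + 44 + 34 = 585
Step 2: Count the number of values: n = 14
Step 3: Mean = sum / n = 585 / 14 = 41.7857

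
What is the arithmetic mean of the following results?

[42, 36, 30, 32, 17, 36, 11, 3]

25.875

Step 1: Sum all values: 42 + 36 + 30 + 32 + 17 + 36 + 11 + 3 = 207
Step 2: Count the number of values: n = 8
Step 3: Mean = sum / n = 207 / 8 = 25.875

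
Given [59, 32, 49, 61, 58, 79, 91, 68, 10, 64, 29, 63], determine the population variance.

459.3542

Step 1: Compute the mean: (59 + 32 + 49 + 61 + 58 + 79 + 91 + 68 + 10 + 64 + 29 + 63) / 12 = 55.25
Step 2: Compute squared deviations from the mean:
  (59 - 55.25)^2 = 14.0625
  (32 - 55.25)^2 = 540.5625
  (49 - 55.25)^2 = 39.0625
  (61 - 55.25)^2 = 33.0625
  (58 - 55.25)^2 = 7.5625
  (79 - 55.25)^2 = 564.0625
  (91 - 55.25)^2 = 1278.0625
  (68 - 55.25)^2 = 162.5625
  (10 - 55.25)^2 = 2047.5625
  (64 - 55.25)^2 = 76.5625
  (29 - 55.25)^2 = 689.0625
  (63 - 55.25)^2 = 60.0625
Step 3: Sum of squared deviations = 5512.25
Step 4: Population variance = 5512.25 / 12 = 459.3542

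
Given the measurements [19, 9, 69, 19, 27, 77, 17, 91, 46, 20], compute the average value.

39.4

Step 1: Sum all values: 19 + 9 + 69 + 19 + 27 + 77 + 17 + 91 + 46 + 20 = 394
Step 2: Count the number of values: n = 10
Step 3: Mean = sum / n = 394 / 10 = 39.4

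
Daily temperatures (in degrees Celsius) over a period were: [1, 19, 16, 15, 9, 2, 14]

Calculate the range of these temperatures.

18

Step 1: Identify the maximum value: max = 19
Step 2: Identify the minimum value: min = 1
Step 3: Range = max - min = 19 - 1 = 18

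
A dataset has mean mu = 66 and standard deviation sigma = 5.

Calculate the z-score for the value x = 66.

0

Step 1: Recall the z-score formula: z = (x - mu) / sigma
Step 2: Substitute values: z = (66 - 66) / 5
Step 3: z = 0 / 5 = 0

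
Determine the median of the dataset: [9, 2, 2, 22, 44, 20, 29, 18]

19

Step 1: Sort the data in ascending order: [2, 2, 9, 18, 20, 22, 29, 44]
Step 2: The number of values is n = 8.
Step 3: Since n is even, the median is the average of positions 4 and 5:
  Median = (18 + 20) / 2 = 19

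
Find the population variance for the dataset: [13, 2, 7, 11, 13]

17.76

Step 1: Compute the mean: (13 + 2 + 7 + 11 + 13) / 5 = 9.2
Step 2: Compute squared deviations from the mean:
  (13 - 9.2)^2 = 14.44
  (2 - 9.2)^2 = 51.84
  (7 - 9.2)^2 = 4.84
  (11 - 9.2)^2 = 3.24
  (13 - 9.2)^2 = 14.44
Step 3: Sum of squared deviations = 88.8
Step 4: Population variance = 88.8 / 5 = 17.76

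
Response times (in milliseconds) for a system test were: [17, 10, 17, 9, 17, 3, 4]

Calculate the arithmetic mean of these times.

11

Step 1: Sum all values: 17 + 10 + 17 + 9 + 17 + 3 + 4 = 77
Step 2: Count the number of values: n = 7
Step 3: Mean = sum / n = 77 / 7 = 11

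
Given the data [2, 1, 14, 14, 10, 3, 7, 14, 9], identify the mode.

14

Step 1: Count the frequency of each value:
  1: appears 1 time(s)
  2: appears 1 time(s)
  3: appears 1 time(s)
  7: appears 1 time(s)
  9: appears 1 time(s)
  10: appears 1 time(s)
  14: appears 3 time(s)
Step 2: The value 14 appears most frequently (3 times).
Step 3: Mode = 14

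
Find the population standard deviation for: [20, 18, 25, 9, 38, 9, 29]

9.7604

Step 1: Compute the mean: 21.1429
Step 2: Sum of squared deviations from the mean: 666.8571
Step 3: Population variance = 666.8571 / 7 = 95.2653
Step 4: Standard deviation = sqrt(95.2653) = 9.7604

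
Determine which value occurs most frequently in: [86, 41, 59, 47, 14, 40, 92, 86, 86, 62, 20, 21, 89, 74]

86

Step 1: Count the frequency of each value:
  14: appears 1 time(s)
  20: appears 1 time(s)
  21: appears 1 time(s)
  40: appears 1 time(s)
  41: appears 1 time(s)
  47: appears 1 time(s)
  59: appears 1 time(s)
  62: appears 1 time(s)
  74: appears 1 time(s)
  86: appears 3 time(s)
  89: appears 1 time(s)
  92: appears 1 time(s)
Step 2: The value 86 appears most frequently (3 times).
Step 3: Mode = 86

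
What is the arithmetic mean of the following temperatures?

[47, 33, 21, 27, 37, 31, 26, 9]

28.875

Step 1: Sum all values: 47 + 33 + 21 + 27 + 37 + 31 + 26 + 9 = 231
Step 2: Count the number of values: n = 8
Step 3: Mean = sum / n = 231 / 8 = 28.875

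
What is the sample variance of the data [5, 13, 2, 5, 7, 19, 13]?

36.1429

Step 1: Compute the mean: (5 + 13 + 2 + 5 + 7 + 19 + 13) / 7 = 9.1429
Step 2: Compute squared deviations from the mean:
  (5 - 9.1429)^2 = 17.1633
  (13 - 9.1429)^2 = 14.8776
  (2 - 9.1429)^2 = 51.0204
  (5 - 9.1429)^2 = 17.1633
  (7 - 9.1429)^2 = 4.5918
  (19 - 9.1429)^2 = 97.1633
  (13 - 9.1429)^2 = 14.8776
Step 3: Sum of squared deviations = 216.8571
Step 4: Sample variance = 216.8571 / 6 = 36.1429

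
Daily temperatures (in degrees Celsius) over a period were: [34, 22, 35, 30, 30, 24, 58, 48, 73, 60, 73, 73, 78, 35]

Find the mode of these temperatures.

73

Step 1: Count the frequency of each value:
  22: appears 1 time(s)
  24: appears 1 time(s)
  30: appears 2 time(s)
  34: appears 1 time(s)
  35: appears 2 time(s)
  48: appears 1 time(s)
  58: appears 1 time(s)
  60: appears 1 time(s)
  73: appears 3 time(s)
  78: appears 1 time(s)
Step 2: The value 73 appears most frequently (3 times).
Step 3: Mode = 73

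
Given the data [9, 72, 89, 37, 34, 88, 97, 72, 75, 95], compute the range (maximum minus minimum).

88

Step 1: Identify the maximum value: max = 97
Step 2: Identify the minimum value: min = 9
Step 3: Range = max - min = 97 - 9 = 88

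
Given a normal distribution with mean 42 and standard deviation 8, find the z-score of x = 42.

0

Step 1: Recall the z-score formula: z = (x - mu) / sigma
Step 2: Substitute values: z = (42 - 42) / 8
Step 3: z = 0 / 8 = 0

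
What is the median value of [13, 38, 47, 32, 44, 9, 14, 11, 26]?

26

Step 1: Sort the data in ascending order: [9, 11, 13, 14, 26, 32, 38, 44, 47]
Step 2: The number of values is n = 9.
Step 3: Since n is odd, the median is the middle value at position 5: 26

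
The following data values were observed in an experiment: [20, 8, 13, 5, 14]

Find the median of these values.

13

Step 1: Sort the data in ascending order: [5, 8, 13, 14, 20]
Step 2: The number of values is n = 5.
Step 3: Since n is odd, the median is the middle value at position 3: 13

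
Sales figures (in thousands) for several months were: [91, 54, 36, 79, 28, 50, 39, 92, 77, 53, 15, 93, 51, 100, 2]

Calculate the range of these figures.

98

Step 1: Identify the maximum value: max = 100
Step 2: Identify the minimum value: min = 2
Step 3: Range = max - min = 100 - 2 = 98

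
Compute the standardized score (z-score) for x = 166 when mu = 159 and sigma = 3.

2.3333

Step 1: Recall the z-score formula: z = (x - mu) / sigma
Step 2: Substitute values: z = (166 - 159) / 3
Step 3: z = 7 / 3 = 2.3333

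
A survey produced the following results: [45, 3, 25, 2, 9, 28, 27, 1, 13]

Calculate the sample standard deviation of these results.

15.1079

Step 1: Compute the mean: 17
Step 2: Sum of squared deviations from the mean: 1826
Step 3: Sample variance = 1826 / 8 = 228.25
Step 4: Standard deviation = sqrt(228.25) = 15.1079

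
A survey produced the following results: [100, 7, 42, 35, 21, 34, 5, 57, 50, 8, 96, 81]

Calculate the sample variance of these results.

1118.9697

Step 1: Compute the mean: (100 + 7 + 42 + 35 + 21 + 34 + 5 + 57 + 50 + 8 + 96 + 81) / 12 = 44.6667
Step 2: Compute squared deviations from the mean:
  (100 - 44.6667)^2 = 3061.7778
  (7 - 44.6667)^2 = 1418.7778
  (42 - 44.6667)^2 = 7.1111
  (35 - 44.6667)^2 = 93.4444
  (21 - 44.6667)^2 = 560.1111
  (34 - 44.6667)^2 = 113.7778
  (5 - 44.6667)^2 = 1573.4444
  (57 - 44.6667)^2 = 152.1111
  (50 - 44.6667)^2 = 28.4444
  (8 - 44.6667)^2 = 1344.4444
  (96 - 44.6667)^2 = 2635.1111
  (81 - 44.6667)^2 = 1320.1111
Step 3: Sum of squared deviations = 12308.6667
Step 4: Sample variance = 12308.6667 / 11 = 1118.9697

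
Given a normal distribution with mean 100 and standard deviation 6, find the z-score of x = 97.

-0.5

Step 1: Recall the z-score formula: z = (x - mu) / sigma
Step 2: Substitute values: z = (97 - 100) / 6
Step 3: z = -3 / 6 = -0.5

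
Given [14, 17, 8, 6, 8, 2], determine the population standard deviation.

4.9805

Step 1: Compute the mean: 9.1667
Step 2: Sum of squared deviations from the mean: 148.8333
Step 3: Population variance = 148.8333 / 6 = 24.8056
Step 4: Standard deviation = sqrt(24.8056) = 4.9805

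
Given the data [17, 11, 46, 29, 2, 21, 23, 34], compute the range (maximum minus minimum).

44

Step 1: Identify the maximum value: max = 46
Step 2: Identify the minimum value: min = 2
Step 3: Range = max - min = 46 - 2 = 44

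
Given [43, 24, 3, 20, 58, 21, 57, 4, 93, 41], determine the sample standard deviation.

27.8576

Step 1: Compute the mean: 36.4
Step 2: Sum of squared deviations from the mean: 6984.4
Step 3: Sample variance = 6984.4 / 9 = 776.0444
Step 4: Standard deviation = sqrt(776.0444) = 27.8576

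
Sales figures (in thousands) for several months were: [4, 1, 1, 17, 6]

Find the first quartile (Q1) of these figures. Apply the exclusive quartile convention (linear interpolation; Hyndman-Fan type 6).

1

Step 1: Sort the data: [1, 1, 4, 6, 17]
Step 2: n = 5
Step 3: Using the exclusive quartile method:
  Q1 = 1
  Q2 (median) = 4
  Q3 = 11.5
  IQR = Q3 - Q1 = 11.5 - 1 = 10.5
Step 4: Q1 = 1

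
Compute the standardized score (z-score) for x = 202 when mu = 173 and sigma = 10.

2.9

Step 1: Recall the z-score formula: z = (x - mu) / sigma
Step 2: Substitute values: z = (202 - 173) / 10
Step 3: z = 29 / 10 = 2.9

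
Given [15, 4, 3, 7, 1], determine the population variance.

24

Step 1: Compute the mean: (15 + 4 + 3 + 7 + 1) / 5 = 6
Step 2: Compute squared deviations from the mean:
  (15 - 6)^2 = 81
  (4 - 6)^2 = 4
  (3 - 6)^2 = 9
  (7 - 6)^2 = 1
  (1 - 6)^2 = 25
Step 3: Sum of squared deviations = 120
Step 4: Population variance = 120 / 5 = 24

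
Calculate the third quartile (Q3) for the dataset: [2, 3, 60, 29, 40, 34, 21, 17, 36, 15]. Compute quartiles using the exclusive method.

37

Step 1: Sort the data: [2, 3, 15, 17, 21, 29, 34, 36, 40, 60]
Step 2: n = 10
Step 3: Using the exclusive quartile method:
  Q1 = 12
  Q2 (median) = 25
  Q3 = 37
  IQR = Q3 - Q1 = 37 - 12 = 25
Step 4: Q3 = 37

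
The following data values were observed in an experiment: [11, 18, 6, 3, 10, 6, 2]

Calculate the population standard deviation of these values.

5.099

Step 1: Compute the mean: 8
Step 2: Sum of squared deviations from the mean: 182
Step 3: Population variance = 182 / 7 = 26
Step 4: Standard deviation = sqrt(26) = 5.099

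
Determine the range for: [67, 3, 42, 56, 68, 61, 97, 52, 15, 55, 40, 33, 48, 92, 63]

94

Step 1: Identify the maximum value: max = 97
Step 2: Identify the minimum value: min = 3
Step 3: Range = max - min = 97 - 3 = 94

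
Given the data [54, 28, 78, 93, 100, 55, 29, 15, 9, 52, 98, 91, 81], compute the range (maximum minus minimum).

91

Step 1: Identify the maximum value: max = 100
Step 2: Identify the minimum value: min = 9
Step 3: Range = max - min = 100 - 9 = 91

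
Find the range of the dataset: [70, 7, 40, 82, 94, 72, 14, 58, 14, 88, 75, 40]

87

Step 1: Identify the maximum value: max = 94
Step 2: Identify the minimum value: min = 7
Step 3: Range = max - min = 94 - 7 = 87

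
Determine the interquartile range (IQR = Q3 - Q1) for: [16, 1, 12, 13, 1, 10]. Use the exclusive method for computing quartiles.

12.75

Step 1: Sort the data: [1, 1, 10, 12, 13, 16]
Step 2: n = 6
Step 3: Using the exclusive quartile method:
  Q1 = 1
  Q2 (median) = 11
  Q3 = 13.75
  IQR = Q3 - Q1 = 13.75 - 1 = 12.75
Step 4: IQR = 12.75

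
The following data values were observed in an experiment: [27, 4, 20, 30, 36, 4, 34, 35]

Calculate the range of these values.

32

Step 1: Identify the maximum value: max = 36
Step 2: Identify the minimum value: min = 4
Step 3: Range = max - min = 36 - 4 = 32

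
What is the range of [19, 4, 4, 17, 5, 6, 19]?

15

Step 1: Identify the maximum value: max = 19
Step 2: Identify the minimum value: min = 4
Step 3: Range = max - min = 19 - 4 = 15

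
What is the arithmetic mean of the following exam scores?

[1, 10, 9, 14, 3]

7.4

Step 1: Sum all values: 1 + 10 + 9 + 14 + 3 = 37
Step 2: Count the number of values: n = 5
Step 3: Mean = sum / n = 37 / 5 = 7.4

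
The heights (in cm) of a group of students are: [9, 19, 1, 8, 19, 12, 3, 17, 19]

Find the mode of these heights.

19

Step 1: Count the frequency of each value:
  1: appears 1 time(s)
  3: appears 1 time(s)
  8: appears 1 time(s)
  9: appears 1 time(s)
  12: appears 1 time(s)
  17: appears 1 time(s)
  19: appears 3 time(s)
Step 2: The value 19 appears most frequently (3 times).
Step 3: Mode = 19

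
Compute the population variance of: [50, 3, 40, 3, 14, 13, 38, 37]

299.4375

Step 1: Compute the mean: (50 + 3 + 40 + 3 + 14 + 13 + 38 + 37) / 8 = 24.75
Step 2: Compute squared deviations from the mean:
  (50 - 24.75)^2 = 637.5625
  (3 - 24.75)^2 = 473.0625
  (40 - 24.75)^2 = 232.5625
  (3 - 24.75)^2 = 473.0625
  (14 - 24.75)^2 = 115.5625
  (13 - 24.75)^2 = 138.0625
  (38 - 24.75)^2 = 175.5625
  (37 - 24.75)^2 = 150.0625
Step 3: Sum of squared deviations = 2395.5
Step 4: Population variance = 2395.5 / 8 = 299.4375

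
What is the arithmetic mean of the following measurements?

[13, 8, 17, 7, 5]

10

Step 1: Sum all values: 13 + 8 + 17 + 7 + 5 = 50
Step 2: Count the number of values: n = 5
Step 3: Mean = sum / n = 50 / 5 = 10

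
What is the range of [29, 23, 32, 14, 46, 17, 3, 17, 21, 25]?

43

Step 1: Identify the maximum value: max = 46
Step 2: Identify the minimum value: min = 3
Step 3: Range = max - min = 46 - 3 = 43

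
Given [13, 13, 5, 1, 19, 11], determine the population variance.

34.2222

Step 1: Compute the mean: (13 + 13 + 5 + 1 + 19 + 11) / 6 = 10.3333
Step 2: Compute squared deviations from the mean:
  (13 - 10.3333)^2 = 7.1111
  (13 - 10.3333)^2 = 7.1111
  (5 - 10.3333)^2 = 28.4444
  (1 - 10.3333)^2 = 87.1111
  (19 - 10.3333)^2 = 75.1111
  (11 - 10.3333)^2 = 0.4444
Step 3: Sum of squared deviations = 205.3333
Step 4: Population variance = 205.3333 / 6 = 34.2222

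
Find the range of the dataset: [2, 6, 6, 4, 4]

4

Step 1: Identify the maximum value: max = 6
Step 2: Identify the minimum value: min = 2
Step 3: Range = max - min = 6 - 2 = 4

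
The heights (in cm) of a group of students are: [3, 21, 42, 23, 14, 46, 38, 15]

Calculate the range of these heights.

43

Step 1: Identify the maximum value: max = 46
Step 2: Identify the minimum value: min = 3
Step 3: Range = max - min = 46 - 3 = 43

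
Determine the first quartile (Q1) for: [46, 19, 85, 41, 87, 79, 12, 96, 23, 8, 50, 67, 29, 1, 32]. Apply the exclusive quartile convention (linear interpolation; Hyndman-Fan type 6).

19

Step 1: Sort the data: [1, 8, 12, 19, 23, 29, 32, 41, 46, 50, 67, 79, 85, 87, 96]
Step 2: n = 15
Step 3: Using the exclusive quartile method:
  Q1 = 19
  Q2 (median) = 41
  Q3 = 79
  IQR = Q3 - Q1 = 79 - 19 = 60
Step 4: Q1 = 19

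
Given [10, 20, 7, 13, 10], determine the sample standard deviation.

4.9497

Step 1: Compute the mean: 12
Step 2: Sum of squared deviations from the mean: 98
Step 3: Sample variance = 98 / 4 = 24.5
Step 4: Standard deviation = sqrt(24.5) = 4.9497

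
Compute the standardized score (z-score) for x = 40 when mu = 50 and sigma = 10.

-1

Step 1: Recall the z-score formula: z = (x - mu) / sigma
Step 2: Substitute values: z = (40 - 50) / 10
Step 3: z = -10 / 10 = -1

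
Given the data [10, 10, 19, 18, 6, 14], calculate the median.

12

Step 1: Sort the data in ascending order: [6, 10, 10, 14, 18, 19]
Step 2: The number of values is n = 6.
Step 3: Since n is even, the median is the average of positions 3 and 4:
  Median = (10 + 14) / 2 = 12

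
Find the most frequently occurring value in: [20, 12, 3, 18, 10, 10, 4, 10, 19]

10

Step 1: Count the frequency of each value:
  3: appears 1 time(s)
  4: appears 1 time(s)
  10: appears 3 time(s)
  12: appears 1 time(s)
  18: appears 1 time(s)
  19: appears 1 time(s)
  20: appears 1 time(s)
Step 2: The value 10 appears most frequently (3 times).
Step 3: Mode = 10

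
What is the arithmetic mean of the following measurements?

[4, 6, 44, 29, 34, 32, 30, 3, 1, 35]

21.8

Step 1: Sum all values: 4 + 6 + 44 + 29 + 34 + 32 + 30 + 3 + 1 + 35 = 218
Step 2: Count the number of values: n = 10
Step 3: Mean = sum / n = 218 / 10 = 21.8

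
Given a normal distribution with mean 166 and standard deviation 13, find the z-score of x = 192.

2

Step 1: Recall the z-score formula: z = (x - mu) / sigma
Step 2: Substitute values: z = (192 - 166) / 13
Step 3: z = 26 / 13 = 2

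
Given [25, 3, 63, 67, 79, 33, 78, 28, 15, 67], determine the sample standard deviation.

27.9436

Step 1: Compute the mean: 45.8
Step 2: Sum of squared deviations from the mean: 7027.6
Step 3: Sample variance = 7027.6 / 9 = 780.8444
Step 4: Standard deviation = sqrt(780.8444) = 27.9436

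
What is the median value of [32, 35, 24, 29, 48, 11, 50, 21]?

30.5

Step 1: Sort the data in ascending order: [11, 21, 24, 29, 32, 35, 48, 50]
Step 2: The number of values is n = 8.
Step 3: Since n is even, the median is the average of positions 4 and 5:
  Median = (29 + 32) / 2 = 30.5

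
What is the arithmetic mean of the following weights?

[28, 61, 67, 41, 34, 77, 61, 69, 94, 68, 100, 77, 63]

64.6154

Step 1: Sum all values: 28 + 61 + 67 + 41 + 34 + 77 + 61 + 69 + 94 + 68 + 100 + 77 + 63 = 840
Step 2: Count the number of values: n = 13
Step 3: Mean = sum / n = 840 / 13 = 64.6154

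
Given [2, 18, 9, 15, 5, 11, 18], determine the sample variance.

39.1429

Step 1: Compute the mean: (2 + 18 + 9 + 15 + 5 + 11 + 18) / 7 = 11.1429
Step 2: Compute squared deviations from the mean:
  (2 - 11.1429)^2 = 83.5918
  (18 - 11.1429)^2 = 47.0204
  (9 - 11.1429)^2 = 4.5918
  (15 - 11.1429)^2 = 14.8776
  (5 - 11.1429)^2 = 37.7347
  (11 - 11.1429)^2 = 0.0204
  (18 - 11.1429)^2 = 47.0204
Step 3: Sum of squared deviations = 234.8571
Step 4: Sample variance = 234.8571 / 6 = 39.1429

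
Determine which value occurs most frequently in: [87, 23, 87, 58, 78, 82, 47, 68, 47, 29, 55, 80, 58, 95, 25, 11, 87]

87

Step 1: Count the frequency of each value:
  11: appears 1 time(s)
  23: appears 1 time(s)
  25: appears 1 time(s)
  29: appears 1 time(s)
  47: appears 2 time(s)
  55: appears 1 time(s)
  58: appears 2 time(s)
  68: appears 1 time(s)
  78: appears 1 time(s)
  80: appears 1 time(s)
  82: appears 1 time(s)
  87: appears 3 time(s)
  95: appears 1 time(s)
Step 2: The value 87 appears most frequently (3 times).
Step 3: Mode = 87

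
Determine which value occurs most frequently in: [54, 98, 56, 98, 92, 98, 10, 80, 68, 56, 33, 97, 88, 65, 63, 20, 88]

98

Step 1: Count the frequency of each value:
  10: appears 1 time(s)
  20: appears 1 time(s)
  33: appears 1 time(s)
  54: appears 1 time(s)
  56: appears 2 time(s)
  63: appears 1 time(s)
  65: appears 1 time(s)
  68: appears 1 time(s)
  80: appears 1 time(s)
  88: appears 2 time(s)
  92: appears 1 time(s)
  97: appears 1 time(s)
  98: appears 3 time(s)
Step 2: The value 98 appears most frequently (3 times).
Step 3: Mode = 98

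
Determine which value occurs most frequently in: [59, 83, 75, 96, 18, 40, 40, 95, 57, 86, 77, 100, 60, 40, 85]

40

Step 1: Count the frequency of each value:
  18: appears 1 time(s)
  40: appears 3 time(s)
  57: appears 1 time(s)
  59: appears 1 time(s)
  60: appears 1 time(s)
  75: appears 1 time(s)
  77: appears 1 time(s)
  83: appears 1 time(s)
  85: appears 1 time(s)
  86: appears 1 time(s)
  95: appears 1 time(s)
  96: appears 1 time(s)
  100: appears 1 time(s)
Step 2: The value 40 appears most frequently (3 times).
Step 3: Mode = 40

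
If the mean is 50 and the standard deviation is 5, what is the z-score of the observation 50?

0

Step 1: Recall the z-score formula: z = (x - mu) / sigma
Step 2: Substitute values: z = (50 - 50) / 5
Step 3: z = 0 / 5 = 0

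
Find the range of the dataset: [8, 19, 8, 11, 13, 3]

16

Step 1: Identify the maximum value: max = 19
Step 2: Identify the minimum value: min = 3
Step 3: Range = max - min = 19 - 3 = 16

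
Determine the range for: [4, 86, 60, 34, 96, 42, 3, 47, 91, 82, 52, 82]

93

Step 1: Identify the maximum value: max = 96
Step 2: Identify the minimum value: min = 3
Step 3: Range = max - min = 96 - 3 = 93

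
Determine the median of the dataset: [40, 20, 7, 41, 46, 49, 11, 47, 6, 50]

40.5

Step 1: Sort the data in ascending order: [6, 7, 11, 20, 40, 41, 46, 47, 49, 50]
Step 2: The number of values is n = 10.
Step 3: Since n is even, the median is the average of positions 5 and 6:
  Median = (40 + 41) / 2 = 40.5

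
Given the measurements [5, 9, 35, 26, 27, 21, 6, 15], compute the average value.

18

Step 1: Sum all values: 5 + 9 + 35 + 26 + 27 + 21 + 6 + 15 = 144
Step 2: Count the number of values: n = 8
Step 3: Mean = sum / n = 144 / 8 = 18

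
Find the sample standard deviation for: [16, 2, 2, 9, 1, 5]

5.7764

Step 1: Compute the mean: 5.8333
Step 2: Sum of squared deviations from the mean: 166.8333
Step 3: Sample variance = 166.8333 / 5 = 33.3667
Step 4: Standard deviation = sqrt(33.3667) = 5.7764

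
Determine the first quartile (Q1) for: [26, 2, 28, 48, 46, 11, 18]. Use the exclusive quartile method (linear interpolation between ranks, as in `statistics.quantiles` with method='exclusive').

11

Step 1: Sort the data: [2, 11, 18, 26, 28, 46, 48]
Step 2: n = 7
Step 3: Using the exclusive quartile method:
  Q1 = 11
  Q2 (median) = 26
  Q3 = 46
  IQR = Q3 - Q1 = 46 - 11 = 35
Step 4: Q1 = 11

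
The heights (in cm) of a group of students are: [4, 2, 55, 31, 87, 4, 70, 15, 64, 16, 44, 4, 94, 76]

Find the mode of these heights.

4

Step 1: Count the frequency of each value:
  2: appears 1 time(s)
  4: appears 3 time(s)
  15: appears 1 time(s)
  16: appears 1 time(s)
  31: appears 1 time(s)
  44: appears 1 time(s)
  55: appears 1 time(s)
  64: appears 1 time(s)
  70: appears 1 time(s)
  76: appears 1 time(s)
  87: appears 1 time(s)
  94: appears 1 time(s)
Step 2: The value 4 appears most frequently (3 times).
Step 3: Mode = 4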